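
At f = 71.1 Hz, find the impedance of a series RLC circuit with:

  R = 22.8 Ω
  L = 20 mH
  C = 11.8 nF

Step 1 — Angular frequency: ω = 2π·f = 2π·71.1 = 446.7 rad/s.
Step 2 — Component impedances:
  R: Z = R = 22.8 Ω
  L: Z = jωL = j·446.7·0.02 = 0 + j8.935 Ω
  C: Z = 1/(jωC) = -j/(ω·C) = 0 - j1.897e+05 Ω
Step 3 — Series combination: Z_total = R + L + C = 22.8 - j1.897e+05 Ω = 1.897e+05∠-90.0° Ω.

Z = 22.8 - j1.897e+05 Ω = 1.897e+05∠-90.0° Ω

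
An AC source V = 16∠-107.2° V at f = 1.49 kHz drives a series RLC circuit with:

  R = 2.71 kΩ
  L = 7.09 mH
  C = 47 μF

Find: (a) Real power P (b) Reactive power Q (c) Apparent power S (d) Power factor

Step 1 — Angular frequency: ω = 2π·f = 2π·1490 = 9362 rad/s.
Step 2 — Component impedances:
  R: Z = R = 2710 Ω
  L: Z = jωL = j·9362·0.00709 = 0 + j66.38 Ω
  C: Z = 1/(jωC) = -j/(ω·C) = 0 - j2.273 Ω
Step 3 — Series combination: Z_total = R + L + C = 2710 + j64.1 Ω = 2711∠1.4° Ω.
Step 4 — Source phasor: V = 16∠-107.2° V = -4.731 - j15.28 V.
Step 5 — Current: I = V / Z = -0.001878 - j0.005596 A = 0.005902∠-108.6° A.
Step 6 — Complex power: S = V·I* = 0.09441 + j0.002233 VA.
Step 7 — Real power: P = Re(S) = 0.09441 W.
Step 8 — Reactive power: Q = Im(S) = 0.002233 VAR.
Step 9 — Apparent power: |S| = 0.09444 VA.
Step 10 — Power factor: PF = P/|S| = 0.9997 (lagging).

(a) P = 0.09441 W  (b) Q = 0.002233 VAR  (c) S = 0.09444 VA  (d) PF = 0.9997 (lagging)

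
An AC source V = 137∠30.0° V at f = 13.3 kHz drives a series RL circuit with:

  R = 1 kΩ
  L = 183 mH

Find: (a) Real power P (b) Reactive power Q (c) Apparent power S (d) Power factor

Step 1 — Angular frequency: ω = 2π·f = 2π·1.33e+04 = 8.357e+04 rad/s.
Step 2 — Component impedances:
  R: Z = R = 1000 Ω
  L: Z = jωL = j·8.357e+04·0.183 = 0 + j1.529e+04 Ω
Step 3 — Series combination: Z_total = R + L = 1000 + j1.529e+04 Ω = 1.533e+04∠86.3° Ω.
Step 4 — Source phasor: V = 137∠30.0° V = 118.6 + j68.5 V.
Step 5 — Current: I = V / Z = 0.004965 - j0.007434 A = 0.008939∠-56.3° A.
Step 6 — Complex power: S = V·I* = 0.07991 + j1.222 VA.
Step 7 — Real power: P = Re(S) = 0.07991 W.
Step 8 — Reactive power: Q = Im(S) = 1.222 VAR.
Step 9 — Apparent power: |S| = 1.225 VA.
Step 10 — Power factor: PF = P/|S| = 0.06525 (lagging).

(a) P = 0.07991 W  (b) Q = 1.222 VAR  (c) S = 1.225 VA  (d) PF = 0.06525 (lagging)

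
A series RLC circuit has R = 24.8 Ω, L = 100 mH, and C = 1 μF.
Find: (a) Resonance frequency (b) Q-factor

Step 1 — Resonance condition Im(Z)=0 gives ω₀ = 1/√(LC).
Step 2 — ω₀ = 1/√(0.1·1e-06) = 3162 rad/s.
Step 3 — f₀ = ω₀/(2π) = 503.3 Hz.
Step 4 — Series Q: Q = ω₀L/R = 3162·0.1/24.8 = 12.75.

(a) f₀ = 503.3 Hz  (b) Q = 12.75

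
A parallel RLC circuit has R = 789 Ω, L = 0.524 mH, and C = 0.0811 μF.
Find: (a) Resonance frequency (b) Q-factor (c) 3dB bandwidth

Step 1 — Resonance: ω₀ = 1/√(LC) = 1/√(0.000524·8.11e-08) = 1.534e+05 rad/s.
Step 2 — f₀ = ω₀/(2π) = 2.441e+04 Hz.
Step 3 — Parallel Q: Q = R/(ω₀L) = 789/(1.534e+05·0.000524) = 9.816.
Step 4 — Bandwidth: Δω = ω₀/Q = 1.563e+04 rad/s; BW = Δω/(2π) = 2487 Hz.

(a) f₀ = 2.441e+04 Hz  (b) Q = 9.816  (c) BW = 2487 Hz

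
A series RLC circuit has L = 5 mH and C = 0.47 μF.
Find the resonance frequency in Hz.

Step 1 — Resonance condition Im(Z)=0 gives ω₀ = 1/√(LC).
Step 2 — ω₀ = 1/√(0.005·4.7e-07) = 2.063e+04 rad/s.
Step 3 — f₀ = ω₀/(2π) = 3283 Hz.

f₀ = 3283 Hz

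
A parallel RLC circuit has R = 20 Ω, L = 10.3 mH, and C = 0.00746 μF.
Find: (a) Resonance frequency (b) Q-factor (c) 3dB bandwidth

Step 1 — Resonance: ω₀ = 1/√(LC) = 1/√(0.0103·7.46e-09) = 1.141e+05 rad/s.
Step 2 — f₀ = ω₀/(2π) = 1.816e+04 Hz.
Step 3 — Parallel Q: Q = R/(ω₀L) = 20/(1.141e+05·0.0103) = 0.01702.
Step 4 — Bandwidth: Δω = ω₀/Q = 6.702e+06 rad/s; BW = Δω/(2π) = 1.067e+06 Hz.

(a) f₀ = 1.816e+04 Hz  (b) Q = 0.01702  (c) BW = 1.067e+06 Hz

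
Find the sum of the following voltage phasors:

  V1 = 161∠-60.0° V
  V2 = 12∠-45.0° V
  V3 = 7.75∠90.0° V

Step 1 — Convert each phasor to rectangular form:
  V1 = 161·(cos(-60.0°) + j·sin(-60.0°)) = 80.5 - j139.4 V
  V2 = 12·(cos(-45.0°) + j·sin(-45.0°)) = 8.485 - j8.485 V
  V3 = 7.75·(cos(90.0°) + j·sin(90.0°)) = 0 + j7.75 V
Step 2 — Sum components: V_total = 88.99 - j140.2 V.
Step 3 — Convert to polar: |V_total| = 166 V, ∠V_total = -57.6°.

V_total = 166∠-57.6° V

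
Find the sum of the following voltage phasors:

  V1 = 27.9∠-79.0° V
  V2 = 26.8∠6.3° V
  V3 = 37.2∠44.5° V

Step 1 — Convert each phasor to rectangular form:
  V1 = 27.9·(cos(-79.0°) + j·sin(-79.0°)) = 5.324 - j27.39 V
  V2 = 26.8·(cos(6.3°) + j·sin(6.3°)) = 26.64 + j2.941 V
  V3 = 37.2·(cos(44.5°) + j·sin(44.5°)) = 26.53 + j26.07 V
Step 2 — Sum components: V_total = 58.49 + j1.627 V.
Step 3 — Convert to polar: |V_total| = 58.52 V, ∠V_total = 1.6°.

V_total = 58.52∠1.6° V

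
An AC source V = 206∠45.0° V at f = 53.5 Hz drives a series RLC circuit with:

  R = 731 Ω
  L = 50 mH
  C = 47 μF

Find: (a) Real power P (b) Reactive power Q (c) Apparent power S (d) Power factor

Step 1 — Angular frequency: ω = 2π·f = 2π·53.5 = 336.2 rad/s.
Step 2 — Component impedances:
  R: Z = R = 731 Ω
  L: Z = jωL = j·336.2·0.05 = 0 + j16.81 Ω
  C: Z = 1/(jωC) = -j/(ω·C) = 0 - j63.29 Ω
Step 3 — Series combination: Z_total = R + L + C = 731 - j46.49 Ω = 732.5∠-3.6° Ω.
Step 4 — Source phasor: V = 206∠45.0° V = 145.7 + j145.7 V.
Step 5 — Current: I = V / Z = 0.1858 + j0.2111 A = 0.2812∠48.6° A.
Step 6 — Complex power: S = V·I* = 57.82 - j3.677 VA.
Step 7 — Real power: P = Re(S) = 57.82 W.
Step 8 — Reactive power: Q = Im(S) = -3.677 VAR.
Step 9 — Apparent power: |S| = 57.93 VA.
Step 10 — Power factor: PF = P/|S| = 0.998 (leading).

(a) P = 57.82 W  (b) Q = -3.677 VAR  (c) S = 57.93 VA  (d) PF = 0.998 (leading)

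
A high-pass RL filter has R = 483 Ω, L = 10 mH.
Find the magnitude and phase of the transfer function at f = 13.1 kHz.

Step 1 — Angular frequency: ω = 2π·1.31e+04 = 8.231e+04 rad/s.
Step 2 — Transfer function: H(jω) = jωL/(R + jωL).
Step 3 — Numerator jωL = j·823.1; denominator R + jωL = 483 + j823.1.
Step 4 — H = 0.7439 + j0.4365.
Step 5 — Magnitude: |H| = 0.8625 (-1.3 dB); phase: φ = 30.4°.

|H| = 0.8625 (-1.3 dB), φ = 30.4°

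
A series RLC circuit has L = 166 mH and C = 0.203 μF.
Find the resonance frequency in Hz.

Step 1 — Resonance condition Im(Z)=0 gives ω₀ = 1/√(LC).
Step 2 — ω₀ = 1/√(0.166·2.03e-07) = 5448 rad/s.
Step 3 — f₀ = ω₀/(2π) = 867 Hz.

f₀ = 867 Hz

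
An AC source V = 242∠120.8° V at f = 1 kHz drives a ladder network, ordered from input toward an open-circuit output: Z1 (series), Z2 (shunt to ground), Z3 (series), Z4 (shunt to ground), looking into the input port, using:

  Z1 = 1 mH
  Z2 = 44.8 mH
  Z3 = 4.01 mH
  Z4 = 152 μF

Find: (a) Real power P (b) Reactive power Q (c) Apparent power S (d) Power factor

Step 1 — Angular frequency: ω = 2π·f = 2π·1000 = 6283 rad/s.
Step 2 — Component impedances:
  Z1: Z = jωL = j·6283·0.001 = 0 + j6.283 Ω
  Z2: Z = jωL = j·6283·0.0448 = 0 + j281.5 Ω
  Z3: Z = jωL = j·6283·0.00401 = 0 + j25.2 Ω
  Z4: Z = 1/(jωC) = -j/(ω·C) = 0 - j1.047 Ω
Step 3 — Ladder network (open output): work backward from the far end, alternating series and parallel combinations. Z_in = 0 + j28.52 Ω = 28.52∠90.0° Ω.
Step 4 — Source phasor: V = 242∠120.8° V = -123.9 + j207.9 V.
Step 5 — Current: I = V / Z = 7.288 + j4.344 A = 8.484∠30.8° A.
Step 6 — Complex power: S = V·I* = 0 + j2053 VA.
Step 7 — Real power: P = Re(S) = 0 W.
Step 8 — Reactive power: Q = Im(S) = 2053 VAR.
Step 9 — Apparent power: |S| = 2053 VA.
Step 10 — Power factor: PF = P/|S| = 0 (lagging).

(a) P = 0 W  (b) Q = 2053 VAR  (c) S = 2053 VA  (d) PF = 0 (lagging)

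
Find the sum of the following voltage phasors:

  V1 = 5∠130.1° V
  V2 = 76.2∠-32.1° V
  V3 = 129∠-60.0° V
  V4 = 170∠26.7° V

Step 1 — Convert each phasor to rectangular form:
  V1 = 5·(cos(130.1°) + j·sin(130.1°)) = -3.221 + j3.825 V
  V2 = 76.2·(cos(-32.1°) + j·sin(-32.1°)) = 64.55 - j40.49 V
  V3 = 129·(cos(-60.0°) + j·sin(-60.0°)) = 64.5 - j111.7 V
  V4 = 170·(cos(26.7°) + j·sin(26.7°)) = 151.9 + j76.38 V
Step 2 — Sum components: V_total = 277.7 - j72 V.
Step 3 — Convert to polar: |V_total| = 286.9 V, ∠V_total = -14.5°.

V_total = 286.9∠-14.5° V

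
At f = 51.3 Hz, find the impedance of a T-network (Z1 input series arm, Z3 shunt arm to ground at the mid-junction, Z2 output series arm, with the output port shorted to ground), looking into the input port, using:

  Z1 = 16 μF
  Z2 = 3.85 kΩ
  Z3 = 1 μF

Step 1 — Angular frequency: ω = 2π·f = 2π·51.3 = 322.3 rad/s.
Step 2 — Component impedances:
  Z1: Z = 1/(jωC) = -j/(ω·C) = 0 - j193.9 Ω
  Z2: Z = R = 3850 Ω
  Z3: Z = 1/(jωC) = -j/(ω·C) = 0 - j3102 Ω
Step 3 — With the output port shorted to ground, the output series arm Z2 runs from the junction to ground; the shunt arm Z3 also runs from the junction to ground. They appear in parallel: Z3 || Z2 = 1516 - j1881 Ω.
Step 4 — Series with input arm Z1: Z_in = Z1 + (Z3 || Z2) = 1516 - j2075 Ω = 2570∠-53.9° Ω.

Z = 1516 - j2075 Ω = 2570∠-53.9° Ω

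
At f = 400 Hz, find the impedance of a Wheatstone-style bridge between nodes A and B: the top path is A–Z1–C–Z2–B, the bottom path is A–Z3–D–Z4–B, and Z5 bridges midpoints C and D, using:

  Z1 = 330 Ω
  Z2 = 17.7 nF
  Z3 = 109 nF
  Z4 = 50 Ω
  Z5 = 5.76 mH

Step 1 — Angular frequency: ω = 2π·f = 2π·400 = 2513 rad/s.
Step 2 — Component impedances:
  Z1: Z = R = 330 Ω
  Z2: Z = 1/(jωC) = -j/(ω·C) = 0 - j2.248e+04 Ω
  Z3: Z = 1/(jωC) = -j/(ω·C) = 0 - j3650 Ω
  Z4: Z = R = 50 Ω
  Z5: Z = jωL = j·2513·0.00576 = 0 + j14.48 Ω
Step 3 — Bridge requires nodal analysis (the Z5 bridge couples midpoints C and D, so the two paths cannot be reduced to a simple series/parallel combination). Setting node B to ground and injecting 1 A at node A, the 3-node admittance system at A, C, D solves to V_A = Z_AB = 380 - j15.52 Ω = 380.3∠-2.3° Ω.

Z = 380 - j15.52 Ω = 380.3∠-2.3° Ω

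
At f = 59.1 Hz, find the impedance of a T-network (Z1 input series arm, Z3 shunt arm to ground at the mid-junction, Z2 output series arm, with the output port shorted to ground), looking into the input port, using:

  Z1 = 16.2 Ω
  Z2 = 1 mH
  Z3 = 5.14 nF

Step 1 — Angular frequency: ω = 2π·f = 2π·59.1 = 371.3 rad/s.
Step 2 — Component impedances:
  Z1: Z = R = 16.2 Ω
  Z2: Z = jωL = j·371.3·0.001 = 0 + j0.3713 Ω
  Z3: Z = 1/(jωC) = -j/(ω·C) = 0 - j5.239e+05 Ω
Step 3 — With the output port shorted to ground, the output series arm Z2 runs from the junction to ground; the shunt arm Z3 also runs from the junction to ground. They appear in parallel: Z3 || Z2 = 0 + j0.3713 Ω.
Step 4 — Series with input arm Z1: Z_in = Z1 + (Z3 || Z2) = 16.2 + j0.3713 Ω = 16.2∠1.3° Ω.

Z = 16.2 + j0.3713 Ω = 16.2∠1.3° Ω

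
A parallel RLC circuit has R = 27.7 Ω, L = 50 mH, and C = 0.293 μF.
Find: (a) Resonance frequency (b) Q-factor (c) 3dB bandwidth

Step 1 — Resonance: ω₀ = 1/√(LC) = 1/√(0.05·2.93e-07) = 8262 rad/s.
Step 2 — f₀ = ω₀/(2π) = 1315 Hz.
Step 3 — Parallel Q: Q = R/(ω₀L) = 27.7/(8262·0.05) = 0.06705.
Step 4 — Bandwidth: Δω = ω₀/Q = 1.232e+05 rad/s; BW = Δω/(2π) = 1.961e+04 Hz.

(a) f₀ = 1315 Hz  (b) Q = 0.06705  (c) BW = 1.961e+04 Hz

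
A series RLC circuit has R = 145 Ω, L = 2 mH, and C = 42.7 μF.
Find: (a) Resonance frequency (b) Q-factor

Step 1 — Resonance condition Im(Z)=0 gives ω₀ = 1/√(LC).
Step 2 — ω₀ = 1/√(0.002·4.27e-05) = 3422 rad/s.
Step 3 — f₀ = ω₀/(2π) = 544.6 Hz.
Step 4 — Series Q: Q = ω₀L/R = 3422·0.002/145 = 0.0472.

(a) f₀ = 544.6 Hz  (b) Q = 0.0472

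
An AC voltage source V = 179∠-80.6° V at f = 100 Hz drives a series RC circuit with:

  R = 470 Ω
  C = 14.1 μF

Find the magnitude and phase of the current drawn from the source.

Step 1 — Angular frequency: ω = 2π·f = 2π·100 = 628.3 rad/s.
Step 2 — Component impedances:
  R: Z = R = 470 Ω
  C: Z = 1/(jωC) = -j/(ω·C) = 0 - j112.9 Ω
Step 3 — Series combination: Z_total = R + C = 470 - j112.9 Ω = 483.4∠-13.5° Ω.
Step 4 — Source phasor: V = 179∠-80.6° V = 29.24 - j176.6 V.
Step 5 — Ohm's law: I = V / Z_total = (29.24 - j176.6) / (470 - j112.9) = 0.1441 - j0.3411 A.
Step 6 — Convert to polar: |I| = 0.3703 A, ∠I = -67.1°.

I = 0.3703∠-67.1° A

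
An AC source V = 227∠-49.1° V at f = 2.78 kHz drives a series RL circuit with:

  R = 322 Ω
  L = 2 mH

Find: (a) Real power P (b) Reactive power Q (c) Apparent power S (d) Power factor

Step 1 — Angular frequency: ω = 2π·f = 2π·2780 = 1.747e+04 rad/s.
Step 2 — Component impedances:
  R: Z = R = 322 Ω
  L: Z = jωL = j·1.747e+04·0.002 = 0 + j34.93 Ω
Step 3 — Series combination: Z_total = R + L = 322 + j34.93 Ω = 323.9∠6.2° Ω.
Step 4 — Source phasor: V = 227∠-49.1° V = 148.6 - j171.6 V.
Step 5 — Current: I = V / Z = 0.3991 - j0.5761 A = 0.7009∠-55.3° A.
Step 6 — Complex power: S = V·I* = 158.2 + j17.16 VA.
Step 7 — Real power: P = Re(S) = 158.2 W.
Step 8 — Reactive power: Q = Im(S) = 17.16 VAR.
Step 9 — Apparent power: |S| = 159.1 VA.
Step 10 — Power factor: PF = P/|S| = 0.9942 (lagging).

(a) P = 158.2 W  (b) Q = 17.16 VAR  (c) S = 159.1 VA  (d) PF = 0.9942 (lagging)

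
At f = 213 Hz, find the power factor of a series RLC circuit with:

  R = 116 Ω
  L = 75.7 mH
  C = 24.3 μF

Step 1 — Angular frequency: ω = 2π·f = 2π·213 = 1338 rad/s.
Step 2 — Component impedances:
  R: Z = R = 116 Ω
  L: Z = jωL = j·1338·0.0757 = 0 + j101.3 Ω
  C: Z = 1/(jωC) = -j/(ω·C) = 0 - j30.75 Ω
Step 3 — Series combination: Z_total = R + L + C = 116 + j70.56 Ω = 135.8∠31.3° Ω.
Step 4 — Power factor: PF = cos(φ) = Re(Z)/|Z| = 116/135.775 = 0.8544.
Step 5 — Type: Im(Z) = 70.56 ⇒ lagging (phase φ = 31.3°).

PF = 0.8544 (lagging, φ = 31.3°)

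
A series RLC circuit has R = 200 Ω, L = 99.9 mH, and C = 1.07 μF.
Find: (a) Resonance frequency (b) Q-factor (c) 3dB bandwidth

Step 1 — Resonance: ω₀ = 1/√(LC) = 1/√(0.0999·1.07e-06) = 3059 rad/s.
Step 2 — f₀ = ω₀/(2π) = 486.8 Hz.
Step 3 — Series Q: Q = ω₀L/R = 3059·0.0999/200 = 1.528.
Step 4 — Bandwidth: Δω = ω₀/Q = 2002 rad/s; BW = Δω/(2π) = 318.6 Hz.

(a) f₀ = 486.8 Hz  (b) Q = 1.528  (c) BW = 318.6 Hz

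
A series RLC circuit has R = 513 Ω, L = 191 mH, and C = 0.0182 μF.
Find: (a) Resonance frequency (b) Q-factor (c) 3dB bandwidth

Step 1 — Resonance condition Im(Z)=0 gives ω₀ = 1/√(LC).
Step 2 — ω₀ = 1/√(0.191·1.82e-08) = 1.696e+04 rad/s.
Step 3 — f₀ = ω₀/(2π) = 2699 Hz.
Step 4 — Series Q: Q = ω₀L/R = 1.696e+04·0.191/513 = 6.315.
Step 5 — 3dB bandwidth: Δω = ω₀/Q = 2686 rad/s; BW = Δω/(2π) = 427.5 Hz.

(a) f₀ = 2699 Hz  (b) Q = 6.315  (c) BW = 427.5 Hz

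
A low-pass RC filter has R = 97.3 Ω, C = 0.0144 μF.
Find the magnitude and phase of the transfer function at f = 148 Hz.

Step 1 — Angular frequency: ω = 2π·148 = 929.9 rad/s.
Step 2 — Transfer function: H(jω) = 1/(1 + jωRC).
Step 3 — Denominator: 1 + jωRC = 1 + j·929.9·97.3·1.44e-08 = 1 + j0.001303.
Step 4 — H = 1 - j0.001303.
Step 5 — Magnitude: |H| = 1 (-0.0 dB); phase: φ = -0.1°.

|H| = 1 (-0.0 dB), φ = -0.1°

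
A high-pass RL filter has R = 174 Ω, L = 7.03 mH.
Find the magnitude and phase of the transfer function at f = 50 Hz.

Step 1 — Angular frequency: ω = 2π·50 = 314.2 rad/s.
Step 2 — Transfer function: H(jω) = jωL/(R + jωL).
Step 3 — Numerator jωL = j·2.209; denominator R + jωL = 174 + j2.209.
Step 4 — H = 0.0001611 + j0.01269.
Step 5 — Magnitude: |H| = 0.01269 (-37.9 dB); phase: φ = 89.3°.

|H| = 0.01269 (-37.9 dB), φ = 89.3°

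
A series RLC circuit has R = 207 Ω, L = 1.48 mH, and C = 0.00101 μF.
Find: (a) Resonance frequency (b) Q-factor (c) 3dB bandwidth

Step 1 — Resonance condition Im(Z)=0 gives ω₀ = 1/√(LC).
Step 2 — ω₀ = 1/√(0.00148·1.01e-09) = 8.179e+05 rad/s.
Step 3 — f₀ = ω₀/(2π) = 1.302e+05 Hz.
Step 4 — Series Q: Q = ω₀L/R = 8.179e+05·0.00148/207 = 5.848.
Step 5 — 3dB bandwidth: Δω = ω₀/Q = 1.399e+05 rad/s; BW = Δω/(2π) = 2.226e+04 Hz.

(a) f₀ = 1.302e+05 Hz  (b) Q = 5.848  (c) BW = 2.226e+04 Hz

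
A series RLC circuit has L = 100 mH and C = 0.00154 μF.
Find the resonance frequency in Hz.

Step 1 — Resonance condition Im(Z)=0 gives ω₀ = 1/√(LC).
Step 2 — ω₀ = 1/√(0.1·1.54e-09) = 8.058e+04 rad/s.
Step 3 — f₀ = ω₀/(2π) = 1.283e+04 Hz.

f₀ = 1.283e+04 Hz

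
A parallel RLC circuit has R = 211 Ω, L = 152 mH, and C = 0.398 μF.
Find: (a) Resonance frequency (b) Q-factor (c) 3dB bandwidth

Step 1 — Resonance: ω₀ = 1/√(LC) = 1/√(0.152·3.98e-07) = 4066 rad/s.
Step 2 — f₀ = ω₀/(2π) = 647.1 Hz.
Step 3 — Parallel Q: Q = R/(ω₀L) = 211/(4066·0.152) = 0.3414.
Step 4 — Bandwidth: Δω = ω₀/Q = 1.191e+04 rad/s; BW = Δω/(2π) = 1895 Hz.

(a) f₀ = 647.1 Hz  (b) Q = 0.3414  (c) BW = 1895 Hz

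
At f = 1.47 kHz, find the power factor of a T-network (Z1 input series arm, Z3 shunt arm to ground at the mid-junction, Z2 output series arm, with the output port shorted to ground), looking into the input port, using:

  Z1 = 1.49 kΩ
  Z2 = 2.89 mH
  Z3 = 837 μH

Step 1 — Angular frequency: ω = 2π·f = 2π·1470 = 9236 rad/s.
Step 2 — Component impedances:
  Z1: Z = R = 1490 Ω
  Z2: Z = jωL = j·9236·0.00289 = 0 + j26.69 Ω
  Z3: Z = jωL = j·9236·0.000837 = 0 + j7.731 Ω
Step 3 — With the output port shorted to ground, the output series arm Z2 runs from the junction to ground; the shunt arm Z3 also runs from the junction to ground. They appear in parallel: Z3 || Z2 = 0 + j5.995 Ω.
Step 4 — Series with input arm Z1: Z_in = Z1 + (Z3 || Z2) = 1490 + j5.995 Ω = 1490∠0.2° Ω.
Step 5 — Power factor: PF = cos(φ) = Re(Z)/|Z| = 1490/1490 = 1.
Step 6 — Type: Im(Z) = 5.995 ⇒ lagging (phase φ = 0.2°).

PF = 1 (lagging, φ = 0.2°)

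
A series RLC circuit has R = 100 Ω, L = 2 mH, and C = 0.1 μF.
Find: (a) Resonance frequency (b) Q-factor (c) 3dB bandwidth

Step 1 — Resonance: ω₀ = 1/√(LC) = 1/√(0.002·1e-07) = 7.071e+04 rad/s.
Step 2 — f₀ = ω₀/(2π) = 1.125e+04 Hz.
Step 3 — Series Q: Q = ω₀L/R = 7.071e+04·0.002/100 = 1.414.
Step 4 — Bandwidth: Δω = ω₀/Q = 5e+04 rad/s; BW = Δω/(2π) = 7958 Hz.

(a) f₀ = 1.125e+04 Hz  (b) Q = 1.414  (c) BW = 7958 Hz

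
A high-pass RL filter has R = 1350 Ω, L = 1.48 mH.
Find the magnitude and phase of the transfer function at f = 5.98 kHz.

Step 1 — Angular frequency: ω = 2π·5980 = 3.757e+04 rad/s.
Step 2 — Transfer function: H(jω) = jωL/(R + jωL).
Step 3 — Numerator jωL = j·55.61; denominator R + jωL = 1350 + j55.61.
Step 4 — H = 0.001694 + j0.04112.
Step 5 — Magnitude: |H| = 0.04116 (-27.7 dB); phase: φ = 87.6°.

|H| = 0.04116 (-27.7 dB), φ = 87.6°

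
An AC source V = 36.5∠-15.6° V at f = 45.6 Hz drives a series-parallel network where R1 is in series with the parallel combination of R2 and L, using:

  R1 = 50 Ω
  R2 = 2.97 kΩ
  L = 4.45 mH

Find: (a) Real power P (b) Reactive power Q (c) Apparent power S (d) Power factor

Step 1 — Angular frequency: ω = 2π·f = 2π·45.6 = 286.5 rad/s.
Step 2 — Component impedances:
  R1: Z = R = 50 Ω
  R2: Z = R = 2970 Ω
  L: Z = jωL = j·286.5·0.00445 = 0 + j1.275 Ω
Step 3 — Parallel branch: R2 || L = 1/(1/R2 + 1/L) = 0.0005473 + j1.275 Ω.
Step 4 — Series with R1: Z_total = R1 + (R2 || L) = 50 + j1.275 Ω = 50.02∠1.5° Ω.
Step 5 — Source phasor: V = 36.5∠-15.6° V = 35.16 - j9.816 V.
Step 6 — Current: I = V / Z = 0.6976 - j0.2141 A = 0.7298∠-17.1° A.
Step 7 — Complex power: S = V·I* = 26.63 + j0.679 VA.
Step 8 — Real power: P = Re(S) = 26.63 W.
Step 9 — Reactive power: Q = Im(S) = 0.679 VAR.
Step 10 — Apparent power: |S| = 26.64 VA.
Step 11 — Power factor: PF = P/|S| = 0.9997 (lagging).

(a) P = 26.63 W  (b) Q = 0.679 VAR  (c) S = 26.64 VA  (d) PF = 0.9997 (lagging)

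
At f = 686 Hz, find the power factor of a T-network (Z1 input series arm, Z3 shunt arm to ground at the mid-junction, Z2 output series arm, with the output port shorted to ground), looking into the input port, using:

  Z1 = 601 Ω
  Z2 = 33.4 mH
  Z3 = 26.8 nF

Step 1 — Angular frequency: ω = 2π·f = 2π·686 = 4310 rad/s.
Step 2 — Component impedances:
  Z1: Z = R = 601 Ω
  Z2: Z = jωL = j·4310·0.0334 = 0 + j144 Ω
  Z3: Z = 1/(jωC) = -j/(ω·C) = 0 - j8657 Ω
Step 3 — With the output port shorted to ground, the output series arm Z2 runs from the junction to ground; the shunt arm Z3 also runs from the junction to ground. They appear in parallel: Z3 || Z2 = 0 + j146.4 Ω.
Step 4 — Series with input arm Z1: Z_in = Z1 + (Z3 || Z2) = 601 + j146.4 Ω = 618.6∠13.7° Ω.
Step 5 — Power factor: PF = cos(φ) = Re(Z)/|Z| = 601/618.57 = 0.9716.
Step 6 — Type: Im(Z) = 146.4 ⇒ lagging (phase φ = 13.7°).

PF = 0.9716 (lagging, φ = 13.7°)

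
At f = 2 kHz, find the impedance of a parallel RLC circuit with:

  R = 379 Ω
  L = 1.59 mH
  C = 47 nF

Step 1 — Angular frequency: ω = 2π·f = 2π·2000 = 1.257e+04 rad/s.
Step 2 — Component impedances:
  R: Z = R = 379 Ω
  L: Z = jωL = j·1.257e+04·0.00159 = 0 + j19.98 Ω
  C: Z = 1/(jωC) = -j/(ω·C) = 0 - j1693 Ω
Step 3 — Parallel combination: 1/Z_total = 1/R + 1/L + 1/C; Z_total = 1.076 + j20.16 Ω = 20.19∠86.9° Ω.

Z = 1.076 + j20.16 Ω = 20.19∠86.9° Ω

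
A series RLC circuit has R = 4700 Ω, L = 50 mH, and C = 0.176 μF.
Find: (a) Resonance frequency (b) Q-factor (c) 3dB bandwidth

Step 1 — Resonance condition Im(Z)=0 gives ω₀ = 1/√(LC).
Step 2 — ω₀ = 1/√(0.05·1.76e-07) = 1.066e+04 rad/s.
Step 3 — f₀ = ω₀/(2π) = 1697 Hz.
Step 4 — Series Q: Q = ω₀L/R = 1.066e+04·0.05/4700 = 0.1134.
Step 5 — 3dB bandwidth: Δω = ω₀/Q = 9.4e+04 rad/s; BW = Δω/(2π) = 1.496e+04 Hz.

(a) f₀ = 1697 Hz  (b) Q = 0.1134  (c) BW = 1.496e+04 Hz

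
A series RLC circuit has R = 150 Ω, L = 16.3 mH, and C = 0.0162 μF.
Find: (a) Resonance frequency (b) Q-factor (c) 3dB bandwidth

Step 1 — Resonance condition Im(Z)=0 gives ω₀ = 1/√(LC).
Step 2 — ω₀ = 1/√(0.0163·1.62e-08) = 6.154e+04 rad/s.
Step 3 — f₀ = ω₀/(2π) = 9794 Hz.
Step 4 — Series Q: Q = ω₀L/R = 6.154e+04·0.0163/150 = 6.687.
Step 5 — 3dB bandwidth: Δω = ω₀/Q = 9202 rad/s; BW = Δω/(2π) = 1465 Hz.

(a) f₀ = 9794 Hz  (b) Q = 6.687  (c) BW = 1465 Hz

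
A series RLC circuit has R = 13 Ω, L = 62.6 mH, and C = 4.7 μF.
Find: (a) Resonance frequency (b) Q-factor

Step 1 — Resonance condition Im(Z)=0 gives ω₀ = 1/√(LC).
Step 2 — ω₀ = 1/√(0.0626·4.7e-06) = 1844 rad/s.
Step 3 — f₀ = ω₀/(2π) = 293.4 Hz.
Step 4 — Series Q: Q = ω₀L/R = 1844·0.0626/13 = 8.878.

(a) f₀ = 293.4 Hz  (b) Q = 8.878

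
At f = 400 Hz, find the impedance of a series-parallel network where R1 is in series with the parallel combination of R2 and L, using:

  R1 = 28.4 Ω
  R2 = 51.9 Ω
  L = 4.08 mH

Step 1 — Angular frequency: ω = 2π·f = 2π·400 = 2513 rad/s.
Step 2 — Component impedances:
  R1: Z = R = 28.4 Ω
  R2: Z = R = 51.9 Ω
  L: Z = jωL = j·2513·0.00408 = 0 + j10.25 Ω
Step 3 — Parallel branch: R2 || L = 1/(1/R2 + 1/L) = 1.95 + j9.869 Ω.
Step 4 — Series with R1: Z_total = R1 + (R2 || L) = 30.35 + j9.869 Ω = 31.91∠18.0° Ω.

Z = 30.35 + j9.869 Ω = 31.91∠18.0° Ω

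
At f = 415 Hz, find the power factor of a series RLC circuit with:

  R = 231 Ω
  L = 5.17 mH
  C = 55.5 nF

Step 1 — Angular frequency: ω = 2π·f = 2π·415 = 2608 rad/s.
Step 2 — Component impedances:
  R: Z = R = 231 Ω
  L: Z = jωL = j·2608·0.00517 = 0 + j13.48 Ω
  C: Z = 1/(jωC) = -j/(ω·C) = 0 - j6910 Ω
Step 3 — Series combination: Z_total = R + L + C = 231 - j6897 Ω = 6900∠-88.1° Ω.
Step 4 — Power factor: PF = cos(φ) = Re(Z)/|Z| = 231/6900 = 0.03348.
Step 5 — Type: Im(Z) = -6897 ⇒ leading (phase φ = -88.1°).

PF = 0.03348 (leading, φ = -88.1°)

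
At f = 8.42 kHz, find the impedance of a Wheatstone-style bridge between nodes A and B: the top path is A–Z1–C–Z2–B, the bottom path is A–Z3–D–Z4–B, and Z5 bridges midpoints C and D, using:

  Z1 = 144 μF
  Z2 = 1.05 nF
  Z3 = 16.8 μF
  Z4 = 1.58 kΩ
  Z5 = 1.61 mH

Step 1 — Angular frequency: ω = 2π·f = 2π·8420 = 5.29e+04 rad/s.
Step 2 — Component impedances:
  Z1: Z = 1/(jωC) = -j/(ω·C) = 0 - j0.1313 Ω
  Z2: Z = 1/(jωC) = -j/(ω·C) = 0 - j1.8e+04 Ω
  Z3: Z = 1/(jωC) = -j/(ω·C) = 0 - j1.125 Ω
  Z4: Z = R = 1580 Ω
  Z5: Z = jωL = j·5.29e+04·0.00161 = 0 + j85.18 Ω
Step 3 — Bridge requires nodal analysis (the Z5 bridge couples midpoints C and D, so the two paths cannot be reduced to a simple series/parallel combination). Setting node B to ground and injecting 1 A at node A, the 3-node admittance system at A, C, D solves to V_A = Z_AB = 1568 - j138.7 Ω = 1574∠-5.1° Ω.

Z = 1568 - j138.7 Ω = 1574∠-5.1° Ω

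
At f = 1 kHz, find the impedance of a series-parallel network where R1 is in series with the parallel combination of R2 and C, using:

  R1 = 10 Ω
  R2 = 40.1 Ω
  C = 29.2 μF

Step 1 — Angular frequency: ω = 2π·f = 2π·1000 = 6283 rad/s.
Step 2 — Component impedances:
  R1: Z = R = 10 Ω
  R2: Z = R = 40.1 Ω
  C: Z = 1/(jωC) = -j/(ω·C) = 0 - j5.451 Ω
Step 3 — Parallel branch: R2 || C = 1/(1/R2 + 1/C) = 0.7274 - j5.352 Ω.
Step 4 — Series with R1: Z_total = R1 + (R2 || C) = 10.73 - j5.352 Ω = 11.99∠-26.5° Ω.

Z = 10.73 - j5.352 Ω = 11.99∠-26.5° Ω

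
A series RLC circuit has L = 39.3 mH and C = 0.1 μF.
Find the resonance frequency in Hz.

Step 1 — Resonance condition Im(Z)=0 gives ω₀ = 1/√(LC).
Step 2 — ω₀ = 1/√(0.0393·1e-07) = 1.595e+04 rad/s.
Step 3 — f₀ = ω₀/(2π) = 2539 Hz.

f₀ = 2539 Hz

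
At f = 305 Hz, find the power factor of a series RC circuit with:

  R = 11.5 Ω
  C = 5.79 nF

Step 1 — Angular frequency: ω = 2π·f = 2π·305 = 1916 rad/s.
Step 2 — Component impedances:
  R: Z = R = 11.5 Ω
  C: Z = 1/(jωC) = -j/(ω·C) = 0 - j9.012e+04 Ω
Step 3 — Series combination: Z_total = R + C = 11.5 - j9.012e+04 Ω = 9.012e+04∠-90.0° Ω.
Step 4 — Power factor: PF = cos(φ) = Re(Z)/|Z| = 11.5/9.012e+04 = 0.0001276.
Step 5 — Type: Im(Z) = -9.012e+04 ⇒ leading (phase φ = -90.0°).

PF = 0.0001276 (leading, φ = -90.0°)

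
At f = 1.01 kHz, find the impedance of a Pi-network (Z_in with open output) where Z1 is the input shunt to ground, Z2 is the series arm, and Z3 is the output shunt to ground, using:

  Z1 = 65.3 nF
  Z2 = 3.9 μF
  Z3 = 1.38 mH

Step 1 — Angular frequency: ω = 2π·f = 2π·1010 = 6346 rad/s.
Step 2 — Component impedances:
  Z1: Z = 1/(jωC) = -j/(ω·C) = 0 - j2413 Ω
  Z2: Z = 1/(jωC) = -j/(ω·C) = 0 - j40.4 Ω
  Z3: Z = jωL = j·6346·0.00138 = 0 + j8.758 Ω
Step 3 — With open output, the series arm Z2 and the output shunt Z3 appear in series to ground: Z2 + Z3 = 0 - j31.65 Ω.
Step 4 — Parallel with input shunt Z1: Z_in = Z1 || (Z2 + Z3) = 0 - j31.24 Ω = 31.24∠-90.0° Ω.

Z = 0 - j31.24 Ω = 31.24∠-90.0° Ω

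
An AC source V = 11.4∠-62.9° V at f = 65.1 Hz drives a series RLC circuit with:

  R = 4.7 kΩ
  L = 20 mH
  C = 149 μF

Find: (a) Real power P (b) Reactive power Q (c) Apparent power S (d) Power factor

Step 1 — Angular frequency: ω = 2π·f = 2π·65.1 = 409 rad/s.
Step 2 — Component impedances:
  R: Z = R = 4700 Ω
  L: Z = jωL = j·409·0.02 = 0 + j8.181 Ω
  C: Z = 1/(jωC) = -j/(ω·C) = 0 - j16.41 Ω
Step 3 — Series combination: Z_total = R + L + C = 4700 - j8.227 Ω = 4700∠-0.1° Ω.
Step 4 — Source phasor: V = 11.4∠-62.9° V = 5.193 - j10.15 V.
Step 5 — Current: I = V / Z = 0.001109 - j0.002157 A = 0.002426∠-62.8° A.
Step 6 — Complex power: S = V·I* = 0.02765 - j4.84e-05 VA.
Step 7 — Real power: P = Re(S) = 0.02765 W.
Step 8 — Reactive power: Q = Im(S) = -4.84e-05 VAR.
Step 9 — Apparent power: |S| = 0.02765 VA.
Step 10 — Power factor: PF = P/|S| = 1 (leading).

(a) P = 0.02765 W  (b) Q = -4.84e-05 VAR  (c) S = 0.02765 VA  (d) PF = 1 (leading)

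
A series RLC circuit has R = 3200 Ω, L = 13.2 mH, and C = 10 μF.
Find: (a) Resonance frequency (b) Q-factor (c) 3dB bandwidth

Step 1 — Resonance: ω₀ = 1/√(LC) = 1/√(0.0132·1e-05) = 2752 rad/s.
Step 2 — f₀ = ω₀/(2π) = 438.1 Hz.
Step 3 — Series Q: Q = ω₀L/R = 2752·0.0132/3200 = 0.01135.
Step 4 — Bandwidth: Δω = ω₀/Q = 2.424e+05 rad/s; BW = Δω/(2π) = 3.858e+04 Hz.

(a) f₀ = 438.1 Hz  (b) Q = 0.01135  (c) BW = 3.858e+04 Hz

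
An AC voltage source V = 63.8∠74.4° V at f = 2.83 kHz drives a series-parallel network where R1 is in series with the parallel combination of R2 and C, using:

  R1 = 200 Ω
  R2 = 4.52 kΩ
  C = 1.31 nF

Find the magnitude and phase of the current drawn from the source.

Step 1 — Angular frequency: ω = 2π·f = 2π·2830 = 1.778e+04 rad/s.
Step 2 — Component impedances:
  R1: Z = R = 200 Ω
  R2: Z = R = 4520 Ω
  C: Z = 1/(jωC) = -j/(ω·C) = 0 - j4.293e+04 Ω
Step 3 — Parallel branch: R2 || C = 1/(1/R2 + 1/C) = 4470 - j470.7 Ω.
Step 4 — Series with R1: Z_total = R1 + (R2 || C) = 4670 - j470.7 Ω = 4694∠-5.8° Ω.
Step 5 — Source phasor: V = 63.8∠74.4° V = 17.16 + j61.45 V.
Step 6 — Ohm's law: I = V / Z_total = (17.16 + j61.45) / (4670 - j470.7) = 0.002324 + j0.01339 A.
Step 7 — Convert to polar: |I| = 0.01359 A, ∠I = 80.2°.

I = 0.01359∠80.2° A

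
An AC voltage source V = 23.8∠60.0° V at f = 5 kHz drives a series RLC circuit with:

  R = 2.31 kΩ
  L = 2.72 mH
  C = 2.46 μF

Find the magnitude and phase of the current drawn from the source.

Step 1 — Angular frequency: ω = 2π·f = 2π·5000 = 3.142e+04 rad/s.
Step 2 — Component impedances:
  R: Z = R = 2310 Ω
  L: Z = jωL = j·3.142e+04·0.00272 = 0 + j85.45 Ω
  C: Z = 1/(jωC) = -j/(ω·C) = 0 - j12.94 Ω
Step 3 — Series combination: Z_total = R + L + C = 2310 + j72.51 Ω = 2311∠1.8° Ω.
Step 4 — Source phasor: V = 23.8∠60.0° V = 11.9 + j20.61 V.
Step 5 — Ohm's law: I = V / Z_total = (11.9 + j20.61) / (2310 + j72.51) = 0.005426 + j0.008752 A.
Step 6 — Convert to polar: |I| = 0.0103 A, ∠I = 58.2°.

I = 0.0103∠58.2° A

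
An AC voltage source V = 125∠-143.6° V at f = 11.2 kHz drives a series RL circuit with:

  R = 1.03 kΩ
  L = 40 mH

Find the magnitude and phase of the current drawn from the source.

Step 1 — Angular frequency: ω = 2π·f = 2π·1.12e+04 = 7.037e+04 rad/s.
Step 2 — Component impedances:
  R: Z = R = 1030 Ω
  L: Z = jωL = j·7.037e+04·0.04 = 0 + j2815 Ω
Step 3 — Series combination: Z_total = R + L = 1030 + j2815 Ω = 2997∠69.9° Ω.
Step 4 — Source phasor: V = 125∠-143.6° V = -100.6 - j74.18 V.
Step 5 — Ohm's law: I = V / Z_total = (-100.6 - j74.18) / (1030 + j2815) = -0.03477 + j0.02302 A.
Step 6 — Convert to polar: |I| = 0.0417 A, ∠I = 146.5°.

I = 0.0417∠146.5° A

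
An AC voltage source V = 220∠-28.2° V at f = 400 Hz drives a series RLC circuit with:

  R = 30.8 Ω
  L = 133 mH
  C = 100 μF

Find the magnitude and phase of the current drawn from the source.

Step 1 — Angular frequency: ω = 2π·f = 2π·400 = 2513 rad/s.
Step 2 — Component impedances:
  R: Z = R = 30.8 Ω
  L: Z = jωL = j·2513·0.133 = 0 + j334.3 Ω
  C: Z = 1/(jωC) = -j/(ω·C) = 0 - j3.979 Ω
Step 3 — Series combination: Z_total = R + L + C = 30.8 + j330.3 Ω = 331.7∠84.7° Ω.
Step 4 — Source phasor: V = 220∠-28.2° V = 193.9 - j104 V.
Step 5 — Ohm's law: I = V / Z_total = (193.9 - j104) / (30.8 + j330.3) = -0.2578 - j0.6111 A.
Step 6 — Convert to polar: |I| = 0.6632 A, ∠I = -112.9°.

I = 0.6632∠-112.9° A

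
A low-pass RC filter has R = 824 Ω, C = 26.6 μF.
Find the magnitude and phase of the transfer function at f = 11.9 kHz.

Step 1 — Angular frequency: ω = 2π·1.19e+04 = 7.477e+04 rad/s.
Step 2 — Transfer function: H(jω) = 1/(1 + jωRC).
Step 3 — Denominator: 1 + jωRC = 1 + j·7.477e+04·824·2.66e-05 = 1 + j1639.
Step 4 — H = 3.723e-07 - j0.0006102.
Step 5 — Magnitude: |H| = 0.0006102 (-64.3 dB); phase: φ = -90.0°.

|H| = 0.0006102 (-64.3 dB), φ = -90.0°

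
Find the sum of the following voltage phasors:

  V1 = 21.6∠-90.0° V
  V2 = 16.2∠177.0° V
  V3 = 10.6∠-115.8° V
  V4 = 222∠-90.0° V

Step 1 — Convert each phasor to rectangular form:
  V1 = 21.6·(cos(-90.0°) + j·sin(-90.0°)) = 0 - j21.6 V
  V2 = 16.2·(cos(177.0°) + j·sin(177.0°)) = -16.18 + j0.8478 V
  V3 = 10.6·(cos(-115.8°) + j·sin(-115.8°)) = -4.613 - j9.543 V
  V4 = 222·(cos(-90.0°) + j·sin(-90.0°)) = 0 - j222 V
Step 2 — Sum components: V_total = -20.79 - j252.3 V.
Step 3 — Convert to polar: |V_total| = 253.2 V, ∠V_total = -94.7°.

V_total = 253.2∠-94.7° V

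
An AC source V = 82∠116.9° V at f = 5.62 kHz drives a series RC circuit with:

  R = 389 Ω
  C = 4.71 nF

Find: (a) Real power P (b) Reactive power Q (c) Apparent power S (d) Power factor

Step 1 — Angular frequency: ω = 2π·f = 2π·5620 = 3.531e+04 rad/s.
Step 2 — Component impedances:
  R: Z = R = 389 Ω
  C: Z = 1/(jωC) = -j/(ω·C) = 0 - j6013 Ω
Step 3 — Series combination: Z_total = R + C = 389 - j6013 Ω = 6025∠-86.3° Ω.
Step 4 — Source phasor: V = 82∠116.9° V = -37.1 + j73.13 V.
Step 5 — Current: I = V / Z = -0.01251 - j0.005361 A = 0.01361∠-156.8° A.
Step 6 — Complex power: S = V·I* = 0.07205 - j1.114 VA.
Step 7 — Real power: P = Re(S) = 0.07205 W.
Step 8 — Reactive power: Q = Im(S) = -1.114 VAR.
Step 9 — Apparent power: |S| = 1.116 VA.
Step 10 — Power factor: PF = P/|S| = 0.06456 (leading).

(a) P = 0.07205 W  (b) Q = -1.114 VAR  (c) S = 1.116 VA  (d) PF = 0.06456 (leading)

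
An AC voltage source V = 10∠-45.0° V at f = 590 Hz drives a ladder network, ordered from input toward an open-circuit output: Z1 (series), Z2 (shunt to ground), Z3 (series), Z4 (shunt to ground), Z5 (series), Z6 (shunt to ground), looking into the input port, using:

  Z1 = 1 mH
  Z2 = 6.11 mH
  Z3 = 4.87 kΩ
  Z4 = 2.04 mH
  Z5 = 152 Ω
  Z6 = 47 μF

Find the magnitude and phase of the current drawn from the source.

Step 1 — Angular frequency: ω = 2π·f = 2π·590 = 3707 rad/s.
Step 2 — Component impedances:
  Z1: Z = jωL = j·3707·0.001 = 0 + j3.707 Ω
  Z2: Z = jωL = j·3707·0.00611 = 0 + j22.65 Ω
  Z3: Z = R = 4870 Ω
  Z4: Z = jωL = j·3707·0.00204 = 0 + j7.562 Ω
  Z5: Z = R = 152 Ω
  Z6: Z = 1/(jωC) = -j/(ω·C) = 0 - j5.739 Ω
Step 3 — Ladder network (open output): work backward from the far end, alternating series and parallel combinations. Z_in = 0.1053 + j26.36 Ω = 26.36∠89.8° Ω.
Step 4 — Source phasor: V = 10∠-45.0° V = 7.071 - j7.071 V.
Step 5 — Ohm's law: I = V / Z_total = (7.071 - j7.071) / (0.1053 + j26.36) = -0.2672 - j0.2694 A.
Step 6 — Convert to polar: |I| = 0.3794 A, ∠I = -134.8°.

I = 0.3794∠-134.8° A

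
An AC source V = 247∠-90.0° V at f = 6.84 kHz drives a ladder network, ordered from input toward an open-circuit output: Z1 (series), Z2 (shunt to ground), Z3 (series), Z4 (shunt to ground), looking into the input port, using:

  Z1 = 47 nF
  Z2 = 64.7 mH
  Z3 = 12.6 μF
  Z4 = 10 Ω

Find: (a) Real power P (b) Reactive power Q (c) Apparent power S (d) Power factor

Step 1 — Angular frequency: ω = 2π·f = 2π·6840 = 4.298e+04 rad/s.
Step 2 — Component impedances:
  Z1: Z = 1/(jωC) = -j/(ω·C) = 0 - j495.1 Ω
  Z2: Z = jωL = j·4.298e+04·0.0647 = 0 + j2781 Ω
  Z3: Z = 1/(jωC) = -j/(ω·C) = 0 - j1.847 Ω
  Z4: Z = R = 10 Ω
Step 3 — Ladder network (open output): work backward from the far end, alternating series and parallel combinations. Z_in = 10.01 - j496.9 Ω = 497∠-88.8° Ω.
Step 4 — Source phasor: V = 247∠-90.0° V = 0 - j247 V.
Step 5 — Current: I = V / Z = 0.4969 - j0.01001 A = 0.497∠-1.2° A.
Step 6 — Complex power: S = V·I* = 2.473 - j122.7 VA.
Step 7 — Real power: P = Re(S) = 2.473 W.
Step 8 — Reactive power: Q = Im(S) = -122.7 VAR.
Step 9 — Apparent power: |S| = 122.8 VA.
Step 10 — Power factor: PF = P/|S| = 0.02015 (leading).

(a) P = 2.473 W  (b) Q = -122.7 VAR  (c) S = 122.8 VA  (d) PF = 0.02015 (leading)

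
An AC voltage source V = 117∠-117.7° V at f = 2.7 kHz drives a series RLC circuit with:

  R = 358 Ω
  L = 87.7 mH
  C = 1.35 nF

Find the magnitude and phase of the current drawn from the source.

Step 1 — Angular frequency: ω = 2π·f = 2π·2700 = 1.696e+04 rad/s.
Step 2 — Component impedances:
  R: Z = R = 358 Ω
  L: Z = jωL = j·1.696e+04·0.0877 = 0 + j1488 Ω
  C: Z = 1/(jωC) = -j/(ω·C) = 0 - j4.366e+04 Ω
Step 3 — Series combination: Z_total = R + L + C = 358 - j4.218e+04 Ω = 4.218e+04∠-89.5° Ω.
Step 4 — Source phasor: V = 117∠-117.7° V = -54.39 - j103.6 V.
Step 5 — Ohm's law: I = V / Z_total = (-54.39 - j103.6) / (358 - j4.218e+04) = 0.002445 - j0.00131 A.
Step 6 — Convert to polar: |I| = 0.002774 A, ∠I = -28.2°.

I = 0.002774∠-28.2° A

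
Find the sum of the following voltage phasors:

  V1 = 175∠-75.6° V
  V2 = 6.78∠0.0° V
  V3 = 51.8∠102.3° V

Step 1 — Convert each phasor to rectangular form:
  V1 = 175·(cos(-75.6°) + j·sin(-75.6°)) = 43.52 - j169.5 V
  V2 = 6.78·(cos(0.0°) + j·sin(0.0°)) = 6.78 V
  V3 = 51.8·(cos(102.3°) + j·sin(102.3°)) = -11.03 + j50.61 V
Step 2 — Sum components: V_total = 39.27 - j118.9 V.
Step 3 — Convert to polar: |V_total| = 125.2 V, ∠V_total = -71.7°.

V_total = 125.2∠-71.7° V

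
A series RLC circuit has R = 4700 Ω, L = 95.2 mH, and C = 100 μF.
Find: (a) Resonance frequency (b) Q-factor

Step 1 — Resonance condition Im(Z)=0 gives ω₀ = 1/√(LC).
Step 2 — ω₀ = 1/√(0.0952·0.0001) = 324.1 rad/s.
Step 3 — f₀ = ω₀/(2π) = 51.58 Hz.
Step 4 — Series Q: Q = ω₀L/R = 324.1·0.0952/4700 = 0.006565.

(a) f₀ = 51.58 Hz  (b) Q = 0.006565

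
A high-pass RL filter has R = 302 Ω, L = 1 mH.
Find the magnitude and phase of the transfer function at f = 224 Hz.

Step 1 — Angular frequency: ω = 2π·224 = 1407 rad/s.
Step 2 — Transfer function: H(jω) = jωL/(R + jωL).
Step 3 — Numerator jωL = j·1.407; denominator R + jωL = 302 + j1.407.
Step 4 — H = 2.172e-05 + j0.00466.
Step 5 — Magnitude: |H| = 0.00466 (-46.6 dB); phase: φ = 89.7°.

|H| = 0.00466 (-46.6 dB), φ = 89.7°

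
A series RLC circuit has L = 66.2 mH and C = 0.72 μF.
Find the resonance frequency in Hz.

Step 1 — Resonance condition Im(Z)=0 gives ω₀ = 1/√(LC).
Step 2 — ω₀ = 1/√(0.0662·7.2e-07) = 4580 rad/s.
Step 3 — f₀ = ω₀/(2π) = 729 Hz.

f₀ = 729 Hz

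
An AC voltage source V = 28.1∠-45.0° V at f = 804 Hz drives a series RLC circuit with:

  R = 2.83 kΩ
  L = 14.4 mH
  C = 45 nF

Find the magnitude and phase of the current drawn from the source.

Step 1 — Angular frequency: ω = 2π·f = 2π·804 = 5052 rad/s.
Step 2 — Component impedances:
  R: Z = R = 2830 Ω
  L: Z = jωL = j·5052·0.0144 = 0 + j72.74 Ω
  C: Z = 1/(jωC) = -j/(ω·C) = 0 - j4399 Ω
Step 3 — Series combination: Z_total = R + L + C = 2830 - j4326 Ω = 5170∠-56.8° Ω.
Step 4 — Source phasor: V = 28.1∠-45.0° V = 19.87 - j19.87 V.
Step 5 — Ohm's law: I = V / Z_total = (19.87 - j19.87) / (2830 - j4326) = 0.005321 + j0.001112 A.
Step 6 — Convert to polar: |I| = 0.005436 A, ∠I = 11.8°.

I = 0.005436∠11.8° A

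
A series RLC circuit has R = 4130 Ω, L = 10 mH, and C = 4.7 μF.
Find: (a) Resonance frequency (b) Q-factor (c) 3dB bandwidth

Step 1 — Resonance condition Im(Z)=0 gives ω₀ = 1/√(LC).
Step 2 — ω₀ = 1/√(0.01·4.7e-06) = 4613 rad/s.
Step 3 — f₀ = ω₀/(2π) = 734.1 Hz.
Step 4 — Series Q: Q = ω₀L/R = 4613·0.01/4130 = 0.01117.
Step 5 — 3dB bandwidth: Δω = ω₀/Q = 4.13e+05 rad/s; BW = Δω/(2π) = 6.573e+04 Hz.

(a) f₀ = 734.1 Hz  (b) Q = 0.01117  (c) BW = 6.573e+04 Hz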